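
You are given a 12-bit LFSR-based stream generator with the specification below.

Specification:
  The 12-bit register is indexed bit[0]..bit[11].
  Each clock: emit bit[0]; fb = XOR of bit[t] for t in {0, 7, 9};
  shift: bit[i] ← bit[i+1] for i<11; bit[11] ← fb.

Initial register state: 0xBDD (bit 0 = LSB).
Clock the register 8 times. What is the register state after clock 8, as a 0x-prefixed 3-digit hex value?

0x97B

reg_0 = 0xBDD
clock 1: out=1, reg = 0xDEE
clock 2: out=0, reg = 0xEF7
clock 3: out=1, reg = 0xF7B
clock 4: out=1, reg = 0x7BD
clock 5: out=1, reg = 0xBDE
clock 6: out=0, reg = 0x5EF
clock 7: out=1, reg = 0x2F7
clock 8: out=1, reg = 0x97B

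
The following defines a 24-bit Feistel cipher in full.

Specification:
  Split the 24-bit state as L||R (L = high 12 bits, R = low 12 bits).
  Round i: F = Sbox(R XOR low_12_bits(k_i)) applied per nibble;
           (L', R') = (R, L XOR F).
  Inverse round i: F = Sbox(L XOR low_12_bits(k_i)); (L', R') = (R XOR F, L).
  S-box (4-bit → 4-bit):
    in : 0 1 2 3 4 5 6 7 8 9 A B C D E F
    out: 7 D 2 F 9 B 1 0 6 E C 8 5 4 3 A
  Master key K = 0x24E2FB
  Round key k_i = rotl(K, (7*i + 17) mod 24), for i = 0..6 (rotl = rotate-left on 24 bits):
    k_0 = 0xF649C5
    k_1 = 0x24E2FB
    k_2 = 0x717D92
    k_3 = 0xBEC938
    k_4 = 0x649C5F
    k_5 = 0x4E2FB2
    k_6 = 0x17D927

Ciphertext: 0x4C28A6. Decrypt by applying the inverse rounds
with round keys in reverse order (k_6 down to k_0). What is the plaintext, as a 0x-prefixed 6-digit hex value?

s_0 = ciphertext = 0x4C28A6
s_1 = InvRound(s_0, k_6) = 0xC9D4C2
s_2 = InvRound(s_1, k_5) = 0xBE8C9D
s_3 = InvRound(s_2, k_4) = 0xC1DBE8
s_4 = InvRound(s_3, k_3) = 0x0C3C1D
s_5 = InvRound(s_4, k_2) = 0x8A00C3
s_6 = InvRound(s_5, k_1) = 0xC7B8A0
s_7 = InvRound(s_6, k_0) = 0x323C7B

0x323C7B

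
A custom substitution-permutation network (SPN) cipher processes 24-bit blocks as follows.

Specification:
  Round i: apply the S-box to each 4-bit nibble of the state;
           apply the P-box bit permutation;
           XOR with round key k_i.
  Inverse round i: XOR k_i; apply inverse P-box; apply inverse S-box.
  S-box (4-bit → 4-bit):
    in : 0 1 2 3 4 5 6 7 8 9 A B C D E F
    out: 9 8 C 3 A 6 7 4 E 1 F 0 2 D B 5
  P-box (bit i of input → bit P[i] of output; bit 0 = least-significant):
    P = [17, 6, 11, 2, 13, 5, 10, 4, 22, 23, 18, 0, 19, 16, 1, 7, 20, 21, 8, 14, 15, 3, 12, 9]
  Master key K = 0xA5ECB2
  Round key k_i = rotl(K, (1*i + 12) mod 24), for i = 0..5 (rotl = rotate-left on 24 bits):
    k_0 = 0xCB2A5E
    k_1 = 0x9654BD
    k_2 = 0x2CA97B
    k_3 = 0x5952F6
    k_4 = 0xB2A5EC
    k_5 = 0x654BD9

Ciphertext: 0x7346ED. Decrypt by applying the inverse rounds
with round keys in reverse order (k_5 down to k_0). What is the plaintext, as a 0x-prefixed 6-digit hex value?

0x8553E0

s_0 = ciphertext = 0x7346ED
s_1 = InvRound(s_0, k_5) = 0xBFB78D
s_2 = InvRound(s_1, k_4) = 0x2B32CC
s_3 = InvRound(s_2, k_3) = 0xCE79E9
s_4 = InvRound(s_3, k_2) = 0xF42319
s_5 = InvRound(s_4, k_1) = 0x281960
s_6 = InvRound(s_5, k_0) = 0x8553E0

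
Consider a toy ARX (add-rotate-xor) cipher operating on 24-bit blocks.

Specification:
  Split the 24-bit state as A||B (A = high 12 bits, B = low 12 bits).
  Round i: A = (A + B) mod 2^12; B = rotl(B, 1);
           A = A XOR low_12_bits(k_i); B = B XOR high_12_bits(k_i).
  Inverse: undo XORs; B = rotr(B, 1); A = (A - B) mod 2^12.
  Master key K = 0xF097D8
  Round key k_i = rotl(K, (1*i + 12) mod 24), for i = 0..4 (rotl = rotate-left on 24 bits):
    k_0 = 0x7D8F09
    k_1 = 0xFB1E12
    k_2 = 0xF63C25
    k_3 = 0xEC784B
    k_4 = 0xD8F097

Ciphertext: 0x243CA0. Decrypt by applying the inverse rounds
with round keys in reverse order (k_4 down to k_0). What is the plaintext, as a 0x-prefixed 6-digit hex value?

s_0 = ciphertext = 0x243CA0
s_1 = InvRound(s_0, k_4) = 0xA3D897
s_2 = InvRound(s_1, k_3) = 0xF4E328
s_3 = InvRound(s_2, k_2) = 0x546E25
s_4 = InvRound(s_3, k_1) = 0xA8A0CA
s_5 = InvRound(s_4, k_0) = 0x1FA389

0x1FA389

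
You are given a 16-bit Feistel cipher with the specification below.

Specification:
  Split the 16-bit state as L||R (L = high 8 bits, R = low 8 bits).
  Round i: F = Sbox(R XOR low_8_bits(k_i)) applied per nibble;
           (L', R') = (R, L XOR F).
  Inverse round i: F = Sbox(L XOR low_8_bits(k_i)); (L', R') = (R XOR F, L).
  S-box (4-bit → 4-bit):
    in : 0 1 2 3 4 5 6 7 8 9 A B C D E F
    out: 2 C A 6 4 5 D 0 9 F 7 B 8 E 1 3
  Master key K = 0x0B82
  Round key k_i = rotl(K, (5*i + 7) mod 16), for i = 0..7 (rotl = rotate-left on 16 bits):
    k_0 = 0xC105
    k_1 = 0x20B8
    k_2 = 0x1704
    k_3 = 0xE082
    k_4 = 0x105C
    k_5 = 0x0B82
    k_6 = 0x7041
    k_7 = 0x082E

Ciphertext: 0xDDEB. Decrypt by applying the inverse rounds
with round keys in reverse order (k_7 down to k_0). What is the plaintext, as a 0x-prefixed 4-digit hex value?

0x9A6D

s_0 = ciphertext = 0xDDEB
s_1 = InvRound(s_0, k_7) = 0xDDDD
s_2 = InvRound(s_1, k_6) = 0x25DD
s_3 = InvRound(s_2, k_5) = 0xAD25
s_4 = InvRound(s_3, k_4) = 0x19AD
s_5 = InvRound(s_4, k_3) = 0x5619
s_6 = InvRound(s_5, k_2) = 0x4356
s_7 = InvRound(s_6, k_1) = 0x6D43
s_8 = InvRound(s_7, k_0) = 0x9A6D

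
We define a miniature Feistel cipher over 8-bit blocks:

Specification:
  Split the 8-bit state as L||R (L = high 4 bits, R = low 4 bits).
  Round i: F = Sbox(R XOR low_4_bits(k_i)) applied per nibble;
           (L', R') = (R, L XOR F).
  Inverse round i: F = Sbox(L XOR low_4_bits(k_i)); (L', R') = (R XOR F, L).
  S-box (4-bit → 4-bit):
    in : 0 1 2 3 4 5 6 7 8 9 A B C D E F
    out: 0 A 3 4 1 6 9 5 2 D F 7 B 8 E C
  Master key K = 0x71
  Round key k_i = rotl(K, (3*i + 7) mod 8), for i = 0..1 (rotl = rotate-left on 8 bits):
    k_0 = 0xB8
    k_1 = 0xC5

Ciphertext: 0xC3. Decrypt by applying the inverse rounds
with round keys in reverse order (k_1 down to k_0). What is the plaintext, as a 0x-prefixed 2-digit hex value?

s_0 = ciphertext = 0xC3
s_1 = InvRound(s_0, k_1) = 0xEC
s_2 = InvRound(s_1, k_0) = 0x5E

0x5E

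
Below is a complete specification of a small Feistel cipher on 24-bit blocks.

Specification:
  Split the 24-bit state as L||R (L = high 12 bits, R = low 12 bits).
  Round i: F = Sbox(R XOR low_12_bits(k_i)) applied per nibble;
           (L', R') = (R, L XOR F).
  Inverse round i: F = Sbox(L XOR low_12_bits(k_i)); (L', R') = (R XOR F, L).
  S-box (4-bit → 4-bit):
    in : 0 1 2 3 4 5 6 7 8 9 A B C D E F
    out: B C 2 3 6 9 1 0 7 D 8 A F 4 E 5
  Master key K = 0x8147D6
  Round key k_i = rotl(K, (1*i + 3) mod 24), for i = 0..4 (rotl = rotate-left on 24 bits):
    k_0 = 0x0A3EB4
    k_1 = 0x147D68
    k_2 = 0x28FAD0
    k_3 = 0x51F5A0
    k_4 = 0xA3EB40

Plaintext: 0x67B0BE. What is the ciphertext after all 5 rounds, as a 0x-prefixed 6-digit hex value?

s_0 = plaintext = 0x67B0BE
s_1 = Round(s_0, k_0) = 0x0BE8C3
s_2 = Round(s_1, k_1) = 0x8C3934
s_3 = Round(s_2, k_2) = 0x934B25
s_4 = Round(s_3, k_3) = 0xB2574D
s_5 = Round(s_4, k_4) = 0x74D491

0x74D491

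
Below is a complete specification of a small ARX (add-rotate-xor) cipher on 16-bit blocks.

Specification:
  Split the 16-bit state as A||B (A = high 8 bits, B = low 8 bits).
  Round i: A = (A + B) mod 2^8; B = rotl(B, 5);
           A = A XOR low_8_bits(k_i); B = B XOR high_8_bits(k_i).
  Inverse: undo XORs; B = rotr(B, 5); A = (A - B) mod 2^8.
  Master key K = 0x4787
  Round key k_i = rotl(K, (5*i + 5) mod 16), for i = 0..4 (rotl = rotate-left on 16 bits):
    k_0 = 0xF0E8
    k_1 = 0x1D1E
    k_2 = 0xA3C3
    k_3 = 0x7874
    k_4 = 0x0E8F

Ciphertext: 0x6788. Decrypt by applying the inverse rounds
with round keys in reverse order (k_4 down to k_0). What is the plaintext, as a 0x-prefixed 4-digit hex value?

0xCE43

s_0 = ciphertext = 0x6788
s_1 = InvRound(s_0, k_4) = 0xB434
s_2 = InvRound(s_1, k_3) = 0x5E62
s_3 = InvRound(s_2, k_2) = 0x8F0E
s_4 = InvRound(s_3, k_1) = 0xF998
s_5 = InvRound(s_4, k_0) = 0xCE43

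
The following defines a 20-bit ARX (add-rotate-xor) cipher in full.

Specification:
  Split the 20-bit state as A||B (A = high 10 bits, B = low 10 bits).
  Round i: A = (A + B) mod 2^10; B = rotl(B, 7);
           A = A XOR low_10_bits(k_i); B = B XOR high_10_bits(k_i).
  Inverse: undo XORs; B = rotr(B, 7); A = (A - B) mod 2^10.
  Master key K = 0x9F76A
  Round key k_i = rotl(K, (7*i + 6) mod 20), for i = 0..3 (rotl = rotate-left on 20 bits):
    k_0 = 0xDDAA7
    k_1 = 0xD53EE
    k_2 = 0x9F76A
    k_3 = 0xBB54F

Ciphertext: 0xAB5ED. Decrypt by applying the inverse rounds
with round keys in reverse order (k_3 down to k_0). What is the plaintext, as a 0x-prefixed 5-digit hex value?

0xA59BE

s_0 = ciphertext = 0xAB5ED
s_1 = InvRound(s_0, k_3) = 0xF7006
s_2 = InvRound(s_1, k_2) = 0x36BDC
s_3 = InvRound(s_2, k_1) = 0xBCC41
s_4 = InvRound(s_3, k_0) = 0xA59BE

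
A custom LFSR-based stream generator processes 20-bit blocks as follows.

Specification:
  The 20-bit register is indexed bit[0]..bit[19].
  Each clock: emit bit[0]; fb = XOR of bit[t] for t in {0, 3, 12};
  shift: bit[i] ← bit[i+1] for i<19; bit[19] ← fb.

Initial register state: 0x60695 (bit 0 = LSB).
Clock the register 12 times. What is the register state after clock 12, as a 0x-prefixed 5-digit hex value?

0x12760

reg_0 = 0x60695
clock 1: out=1, reg = 0xB034A
clock 2: out=0, reg = 0xD81A5
clock 3: out=1, reg = 0xEC0D2
clock 4: out=0, reg = 0x76069
clock 5: out=1, reg = 0x3B034
clock 6: out=0, reg = 0x9D81A
clock 7: out=0, reg = 0x4EC0D
clock 8: out=1, reg = 0x27606
clock 9: out=0, reg = 0x93B03
clock 10: out=1, reg = 0x49D81
clock 11: out=1, reg = 0x24EC0
clock 12: out=0, reg = 0x12760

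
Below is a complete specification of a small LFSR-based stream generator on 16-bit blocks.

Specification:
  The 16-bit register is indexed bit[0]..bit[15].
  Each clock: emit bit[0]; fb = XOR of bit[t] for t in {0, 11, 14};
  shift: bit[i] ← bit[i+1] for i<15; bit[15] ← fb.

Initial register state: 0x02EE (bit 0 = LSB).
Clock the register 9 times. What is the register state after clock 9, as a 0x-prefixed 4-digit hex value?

reg_0 = 0x02EE
clock 1: out=0, reg = 0x0177
clock 2: out=1, reg = 0x80BB
clock 3: out=1, reg = 0xC05D
clock 4: out=1, reg = 0x602E
clock 5: out=0, reg = 0xB017
clock 6: out=1, reg = 0xD80B
clock 7: out=1, reg = 0xEC05
clock 8: out=1, reg = 0xF602
clock 9: out=0, reg = 0xFB01

0xFB01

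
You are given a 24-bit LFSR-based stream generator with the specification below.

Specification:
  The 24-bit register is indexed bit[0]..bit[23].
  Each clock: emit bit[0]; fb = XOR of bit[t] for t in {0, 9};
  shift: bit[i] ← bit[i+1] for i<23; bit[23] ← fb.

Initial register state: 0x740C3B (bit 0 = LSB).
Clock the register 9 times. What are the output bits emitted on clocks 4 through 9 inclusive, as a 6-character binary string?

111000

reg_0 = 0x740C3B
clock 1: out=1, reg = 0xBA061D
clock 2: out=1, reg = 0x5D030E
clock 3: out=0, reg = 0xAE8187
clock 4: out=1, reg = 0xD740C3
clock 5: out=1, reg = 0xEBA061
clock 6: out=1, reg = 0xF5D030
clock 7: out=0, reg = 0x7AE818
clock 8: out=0, reg = 0x3D740C
clock 9: out=0, reg = 0x1EBA06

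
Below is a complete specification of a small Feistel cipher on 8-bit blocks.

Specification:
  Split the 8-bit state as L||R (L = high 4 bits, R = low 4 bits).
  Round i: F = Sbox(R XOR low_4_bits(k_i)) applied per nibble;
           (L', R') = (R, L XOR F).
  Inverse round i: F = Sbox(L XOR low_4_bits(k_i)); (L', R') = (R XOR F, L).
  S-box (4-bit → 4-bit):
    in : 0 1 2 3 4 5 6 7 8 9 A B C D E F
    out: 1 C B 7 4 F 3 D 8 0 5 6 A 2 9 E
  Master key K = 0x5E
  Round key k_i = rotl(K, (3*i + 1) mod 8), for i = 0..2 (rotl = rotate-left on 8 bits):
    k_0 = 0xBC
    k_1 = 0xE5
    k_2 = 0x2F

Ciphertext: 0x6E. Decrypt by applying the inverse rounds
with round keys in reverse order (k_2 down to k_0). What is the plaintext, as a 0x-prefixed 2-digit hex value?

0x40

s_0 = ciphertext = 0x6E
s_1 = InvRound(s_0, k_2) = 0xE6
s_2 = InvRound(s_1, k_1) = 0x0E
s_3 = InvRound(s_2, k_0) = 0x40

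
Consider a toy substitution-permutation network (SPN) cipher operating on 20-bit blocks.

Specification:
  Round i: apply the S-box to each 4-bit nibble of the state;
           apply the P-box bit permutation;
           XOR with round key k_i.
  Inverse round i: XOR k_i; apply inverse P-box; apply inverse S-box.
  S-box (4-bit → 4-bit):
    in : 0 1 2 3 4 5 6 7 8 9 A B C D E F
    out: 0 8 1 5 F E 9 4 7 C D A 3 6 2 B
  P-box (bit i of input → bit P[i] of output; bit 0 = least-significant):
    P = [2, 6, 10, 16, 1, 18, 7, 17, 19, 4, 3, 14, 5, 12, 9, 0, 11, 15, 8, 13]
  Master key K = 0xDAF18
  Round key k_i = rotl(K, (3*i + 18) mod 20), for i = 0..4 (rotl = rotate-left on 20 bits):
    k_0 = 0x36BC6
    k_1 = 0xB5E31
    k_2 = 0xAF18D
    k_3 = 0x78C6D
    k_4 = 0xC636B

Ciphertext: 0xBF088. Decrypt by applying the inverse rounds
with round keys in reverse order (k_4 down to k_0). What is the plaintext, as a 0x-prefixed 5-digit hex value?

0x6A8FD

s_0 = ciphertext = 0xBF088
s_1 = InvRound(s_0, k_4) = 0xD404B
s_2 = InvRound(s_1, k_3) = 0xC2663
s_3 = InvRound(s_2, k_2) = 0xD8948
s_4 = InvRound(s_3, k_1) = 0xD45BD
s_5 = InvRound(s_4, k_0) = 0x6A8FD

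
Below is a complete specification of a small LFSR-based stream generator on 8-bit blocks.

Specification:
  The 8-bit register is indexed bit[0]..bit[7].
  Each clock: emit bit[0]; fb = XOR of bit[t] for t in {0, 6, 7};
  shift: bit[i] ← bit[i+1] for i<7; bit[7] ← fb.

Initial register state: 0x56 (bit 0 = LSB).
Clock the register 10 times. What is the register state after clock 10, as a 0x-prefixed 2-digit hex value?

0x1C

reg_0 = 0x56
clock 1: out=0, reg = 0xAB
clock 2: out=1, reg = 0x55
clock 3: out=1, reg = 0x2A
clock 4: out=0, reg = 0x15
clock 5: out=1, reg = 0x8A
clock 6: out=0, reg = 0xC5
clock 7: out=1, reg = 0xE2
clock 8: out=0, reg = 0x71
clock 9: out=1, reg = 0x38
clock 10: out=0, reg = 0x1C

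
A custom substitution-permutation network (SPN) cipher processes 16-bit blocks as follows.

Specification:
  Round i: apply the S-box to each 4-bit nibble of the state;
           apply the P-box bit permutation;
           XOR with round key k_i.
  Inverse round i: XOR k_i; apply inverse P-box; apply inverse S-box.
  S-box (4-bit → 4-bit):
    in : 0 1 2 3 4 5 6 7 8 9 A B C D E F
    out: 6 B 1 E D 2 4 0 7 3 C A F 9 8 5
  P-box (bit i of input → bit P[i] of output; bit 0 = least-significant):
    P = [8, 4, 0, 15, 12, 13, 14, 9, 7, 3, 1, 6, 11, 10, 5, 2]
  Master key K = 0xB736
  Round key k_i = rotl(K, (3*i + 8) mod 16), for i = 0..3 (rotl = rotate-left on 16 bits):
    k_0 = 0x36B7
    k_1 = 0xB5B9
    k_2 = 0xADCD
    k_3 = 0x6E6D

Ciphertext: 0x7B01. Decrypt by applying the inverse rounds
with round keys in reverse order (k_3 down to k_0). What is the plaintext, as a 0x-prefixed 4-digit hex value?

0x946A

s_0 = ciphertext = 0x7B01
s_1 = InvRound(s_0, k_3) = 0x3B22
s_2 = InvRound(s_1, k_2) = 0x3CDA
s_3 = InvRound(s_2, k_1) = 0xFA74
s_4 = InvRound(s_3, k_0) = 0x946A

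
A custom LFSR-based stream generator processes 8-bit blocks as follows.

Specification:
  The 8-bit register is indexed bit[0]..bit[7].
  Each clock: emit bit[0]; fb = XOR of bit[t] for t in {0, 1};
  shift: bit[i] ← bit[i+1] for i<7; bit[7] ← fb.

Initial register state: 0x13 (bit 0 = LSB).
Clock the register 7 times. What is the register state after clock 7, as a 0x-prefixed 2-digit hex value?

reg_0 = 0x13
clock 1: out=1, reg = 0x09
clock 2: out=1, reg = 0x84
clock 3: out=0, reg = 0x42
clock 4: out=0, reg = 0xA1
clock 5: out=1, reg = 0xD0
clock 6: out=0, reg = 0x68
clock 7: out=0, reg = 0x34

0x34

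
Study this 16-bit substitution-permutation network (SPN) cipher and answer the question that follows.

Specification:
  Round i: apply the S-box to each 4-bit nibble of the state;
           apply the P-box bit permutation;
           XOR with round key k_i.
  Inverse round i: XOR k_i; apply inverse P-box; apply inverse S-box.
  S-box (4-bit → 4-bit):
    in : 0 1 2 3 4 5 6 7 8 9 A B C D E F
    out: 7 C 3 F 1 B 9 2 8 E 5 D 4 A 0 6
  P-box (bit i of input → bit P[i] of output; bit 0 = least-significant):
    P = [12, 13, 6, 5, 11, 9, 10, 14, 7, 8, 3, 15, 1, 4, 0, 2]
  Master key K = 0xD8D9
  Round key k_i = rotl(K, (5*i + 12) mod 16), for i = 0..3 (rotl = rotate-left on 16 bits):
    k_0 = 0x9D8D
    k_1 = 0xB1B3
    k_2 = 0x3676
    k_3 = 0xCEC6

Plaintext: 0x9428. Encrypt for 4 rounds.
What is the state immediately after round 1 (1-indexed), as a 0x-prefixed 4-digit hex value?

s_0 = plaintext = 0x9428
s_1 = Round(s_0, k_0) = 0x9738
s_2 = Round(s_1, k_1) = 0xFE86
s_3 = Round(s_2, k_2) = 0x6647
s_4 = Round(s_3, k_3) = 0x6640

0x9738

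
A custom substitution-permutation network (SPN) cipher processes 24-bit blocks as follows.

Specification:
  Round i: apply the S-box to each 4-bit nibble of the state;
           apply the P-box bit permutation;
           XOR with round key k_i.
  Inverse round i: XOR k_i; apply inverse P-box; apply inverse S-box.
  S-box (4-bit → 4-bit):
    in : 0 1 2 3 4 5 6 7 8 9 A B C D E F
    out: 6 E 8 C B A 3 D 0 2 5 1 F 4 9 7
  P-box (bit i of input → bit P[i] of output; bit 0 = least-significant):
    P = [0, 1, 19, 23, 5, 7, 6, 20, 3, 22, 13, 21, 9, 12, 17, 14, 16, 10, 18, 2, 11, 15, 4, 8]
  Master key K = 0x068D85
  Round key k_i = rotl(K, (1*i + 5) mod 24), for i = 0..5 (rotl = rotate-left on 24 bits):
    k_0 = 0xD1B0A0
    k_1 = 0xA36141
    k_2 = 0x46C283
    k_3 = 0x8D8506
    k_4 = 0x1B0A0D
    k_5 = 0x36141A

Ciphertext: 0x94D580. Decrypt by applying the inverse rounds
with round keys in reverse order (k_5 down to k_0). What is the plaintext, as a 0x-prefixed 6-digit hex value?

s_0 = ciphertext = 0x94D580
s_1 = InvRound(s_0, k_5) = 0x183E95
s_2 = InvRound(s_1, k_4) = 0xD60A98
s_3 = InvRound(s_2, k_3) = 0xC4A650
s_4 = InvRound(s_3, k_2) = 0xD93D04
s_5 = InvRound(s_4, k_1) = 0xB5153A
s_6 = InvRound(s_5, k_0) = 0x108C99

0x108C99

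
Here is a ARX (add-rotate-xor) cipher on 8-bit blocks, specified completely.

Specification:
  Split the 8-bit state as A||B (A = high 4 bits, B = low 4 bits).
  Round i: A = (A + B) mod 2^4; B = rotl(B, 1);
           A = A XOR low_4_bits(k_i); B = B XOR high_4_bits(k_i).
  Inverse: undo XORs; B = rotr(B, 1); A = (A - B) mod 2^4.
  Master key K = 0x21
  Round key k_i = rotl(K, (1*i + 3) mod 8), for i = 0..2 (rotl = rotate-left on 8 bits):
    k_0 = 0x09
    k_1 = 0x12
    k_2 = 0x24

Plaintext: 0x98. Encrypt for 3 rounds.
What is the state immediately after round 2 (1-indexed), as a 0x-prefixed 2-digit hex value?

s_0 = plaintext = 0x98
s_1 = Round(s_0, k_0) = 0x81
s_2 = Round(s_1, k_1) = 0xB3
s_3 = Round(s_2, k_2) = 0xA4

0xB3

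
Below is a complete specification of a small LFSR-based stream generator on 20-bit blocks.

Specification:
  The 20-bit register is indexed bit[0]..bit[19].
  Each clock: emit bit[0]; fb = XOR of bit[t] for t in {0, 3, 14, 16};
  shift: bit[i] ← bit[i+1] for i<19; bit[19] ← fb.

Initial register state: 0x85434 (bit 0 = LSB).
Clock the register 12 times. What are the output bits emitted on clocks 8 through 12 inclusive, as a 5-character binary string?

reg_0 = 0x85434
clock 1: out=0, reg = 0xC2A1A
clock 2: out=0, reg = 0xE150D
clock 3: out=1, reg = 0x70A86
clock 4: out=0, reg = 0xB8543
clock 5: out=1, reg = 0x5C2A1
clock 6: out=1, reg = 0xAE150
clock 7: out=0, reg = 0xD70A8
clock 8: out=0, reg = 0xEB854
clock 9: out=0, reg = 0x75C2A
clock 10: out=0, reg = 0xBAE15
clock 11: out=1, reg = 0x5D70A
clock 12: out=0, reg = 0xAEB85

00010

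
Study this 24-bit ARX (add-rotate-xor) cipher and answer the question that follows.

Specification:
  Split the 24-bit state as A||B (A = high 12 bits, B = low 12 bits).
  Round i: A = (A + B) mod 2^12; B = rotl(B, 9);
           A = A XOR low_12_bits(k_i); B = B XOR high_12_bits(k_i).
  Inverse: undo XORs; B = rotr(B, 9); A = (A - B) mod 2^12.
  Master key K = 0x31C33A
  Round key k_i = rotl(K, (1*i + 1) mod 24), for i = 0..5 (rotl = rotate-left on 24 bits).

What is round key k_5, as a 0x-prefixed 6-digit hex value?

K = 0x31C33A
k_0 = rotl(K, (1*0+1) mod 24) = rotl(K, 1) = 0x638674
k_1 = rotl(K, (1*1+1) mod 24) = rotl(K, 2) = 0xC70CE8
k_2 = rotl(K, (1*2+1) mod 24) = rotl(K, 3) = 0x8E19D1
k_3 = rotl(K, (1*3+1) mod 24) = rotl(K, 4) = 0x1C33A3
k_4 = rotl(K, (1*4+1) mod 24) = rotl(K, 5) = 0x386746
k_5 = rotl(K, (1*5+1) mod 24) = rotl(K, 6) = 0x70CE8C

0x70CE8C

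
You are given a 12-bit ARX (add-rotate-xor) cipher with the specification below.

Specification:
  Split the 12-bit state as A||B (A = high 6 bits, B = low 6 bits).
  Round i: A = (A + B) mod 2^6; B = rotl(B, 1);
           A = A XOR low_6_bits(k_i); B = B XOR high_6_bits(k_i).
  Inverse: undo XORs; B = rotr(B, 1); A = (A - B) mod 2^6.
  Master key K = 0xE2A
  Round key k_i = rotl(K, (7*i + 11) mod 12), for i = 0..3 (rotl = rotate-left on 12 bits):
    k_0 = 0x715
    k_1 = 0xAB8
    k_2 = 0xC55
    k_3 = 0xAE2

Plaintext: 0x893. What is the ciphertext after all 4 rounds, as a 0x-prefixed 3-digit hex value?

s_0 = plaintext = 0x893
s_1 = Round(s_0, k_0) = 0x83A
s_2 = Round(s_1, k_1) = 0x89F
s_3 = Round(s_2, k_2) = 0x50F
s_4 = Round(s_3, k_3) = 0x075

0x075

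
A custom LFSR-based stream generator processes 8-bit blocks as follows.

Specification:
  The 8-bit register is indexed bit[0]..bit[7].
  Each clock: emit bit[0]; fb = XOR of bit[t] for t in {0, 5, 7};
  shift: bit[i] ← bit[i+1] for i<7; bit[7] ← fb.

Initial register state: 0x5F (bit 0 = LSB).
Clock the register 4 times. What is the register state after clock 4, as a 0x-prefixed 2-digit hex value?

0x35

reg_0 = 0x5F
clock 1: out=1, reg = 0xAF
clock 2: out=1, reg = 0xD7
clock 3: out=1, reg = 0x6B
clock 4: out=1, reg = 0x35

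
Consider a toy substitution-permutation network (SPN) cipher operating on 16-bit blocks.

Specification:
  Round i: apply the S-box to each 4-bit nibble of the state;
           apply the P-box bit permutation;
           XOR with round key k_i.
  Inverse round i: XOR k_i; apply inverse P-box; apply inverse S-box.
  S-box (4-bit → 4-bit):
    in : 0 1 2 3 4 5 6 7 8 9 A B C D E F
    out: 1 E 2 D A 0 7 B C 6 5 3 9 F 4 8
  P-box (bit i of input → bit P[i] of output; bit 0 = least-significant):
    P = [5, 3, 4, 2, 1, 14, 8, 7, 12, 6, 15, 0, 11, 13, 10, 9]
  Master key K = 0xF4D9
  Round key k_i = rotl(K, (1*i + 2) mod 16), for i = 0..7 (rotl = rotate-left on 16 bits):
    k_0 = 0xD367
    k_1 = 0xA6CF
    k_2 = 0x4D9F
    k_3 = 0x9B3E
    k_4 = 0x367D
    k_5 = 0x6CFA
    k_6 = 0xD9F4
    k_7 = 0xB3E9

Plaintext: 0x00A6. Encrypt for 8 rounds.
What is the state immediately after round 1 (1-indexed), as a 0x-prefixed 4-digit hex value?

s_0 = plaintext = 0x00A6
s_1 = Round(s_0, k_0) = 0xCA5D
s_2 = Round(s_1, k_1) = 0x3CF3
s_3 = Round(s_2, k_2) = 0x532A
s_4 = Round(s_3, k_3) = 0x4B0F
s_5 = Round(s_4, k_4) = 0x043B
s_6 = Round(s_5, k_5) = 0x6511
s_7 = Round(s_6, k_6) = 0xB468
s_8 = Round(s_7, k_7) = 0xDABE

0xCA5D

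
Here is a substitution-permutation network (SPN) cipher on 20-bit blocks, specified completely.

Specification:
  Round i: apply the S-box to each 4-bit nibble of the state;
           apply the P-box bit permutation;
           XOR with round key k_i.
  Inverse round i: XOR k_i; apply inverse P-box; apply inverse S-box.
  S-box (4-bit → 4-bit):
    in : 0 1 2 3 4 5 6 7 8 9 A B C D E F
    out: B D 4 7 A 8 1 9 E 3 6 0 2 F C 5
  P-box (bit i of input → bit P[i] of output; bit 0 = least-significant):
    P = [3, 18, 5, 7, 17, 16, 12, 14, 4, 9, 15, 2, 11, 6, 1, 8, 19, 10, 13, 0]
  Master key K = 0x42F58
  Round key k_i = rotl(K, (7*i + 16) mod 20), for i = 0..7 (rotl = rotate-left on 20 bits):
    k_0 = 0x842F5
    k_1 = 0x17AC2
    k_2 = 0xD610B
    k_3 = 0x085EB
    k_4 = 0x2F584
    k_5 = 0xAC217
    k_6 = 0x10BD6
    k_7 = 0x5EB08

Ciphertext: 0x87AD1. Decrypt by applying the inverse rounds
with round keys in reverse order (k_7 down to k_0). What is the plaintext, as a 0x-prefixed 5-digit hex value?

0x89F09

s_0 = ciphertext = 0x87AD1
s_1 = InvRound(s_0, k_7) = 0x74FA0
s_2 = InvRound(s_1, k_6) = 0xCA77A
s_3 = InvRound(s_2, k_5) = 0x84573
s_4 = InvRound(s_3, k_4) = 0x1A1FE
s_5 = InvRound(s_4, k_3) = 0x8B7CB
s_6 = InvRound(s_5, k_2) = 0xCCA84
s_7 = InvRound(s_6, k_1) = 0xFAEAC
s_8 = InvRound(s_7, k_0) = 0x89F09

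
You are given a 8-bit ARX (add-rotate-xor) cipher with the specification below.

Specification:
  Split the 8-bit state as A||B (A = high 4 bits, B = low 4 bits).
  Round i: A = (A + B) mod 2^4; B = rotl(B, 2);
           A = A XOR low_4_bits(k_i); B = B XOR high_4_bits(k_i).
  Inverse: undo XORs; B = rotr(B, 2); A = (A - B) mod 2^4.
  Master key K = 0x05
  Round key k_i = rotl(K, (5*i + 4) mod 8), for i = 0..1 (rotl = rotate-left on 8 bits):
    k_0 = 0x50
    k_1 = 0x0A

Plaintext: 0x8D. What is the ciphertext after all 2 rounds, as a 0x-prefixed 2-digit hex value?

s_0 = plaintext = 0x8D
s_1 = Round(s_0, k_0) = 0x52
s_2 = Round(s_1, k_1) = 0xD8

0xD8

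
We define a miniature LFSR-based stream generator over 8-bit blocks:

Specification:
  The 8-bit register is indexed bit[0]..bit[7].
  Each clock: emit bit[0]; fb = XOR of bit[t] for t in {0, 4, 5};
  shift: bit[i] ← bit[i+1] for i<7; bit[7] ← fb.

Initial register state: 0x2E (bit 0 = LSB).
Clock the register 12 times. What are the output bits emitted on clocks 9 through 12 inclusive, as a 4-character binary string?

1010

reg_0 = 0x2E
clock 1: out=0, reg = 0x97
clock 2: out=1, reg = 0x4B
clock 3: out=1, reg = 0xA5
clock 4: out=1, reg = 0x52
clock 5: out=0, reg = 0xA9
clock 6: out=1, reg = 0x54
clock 7: out=0, reg = 0xAA
clock 8: out=0, reg = 0xD5
clock 9: out=1, reg = 0x6A
clock 10: out=0, reg = 0xB5
clock 11: out=1, reg = 0xDA
clock 12: out=0, reg = 0xED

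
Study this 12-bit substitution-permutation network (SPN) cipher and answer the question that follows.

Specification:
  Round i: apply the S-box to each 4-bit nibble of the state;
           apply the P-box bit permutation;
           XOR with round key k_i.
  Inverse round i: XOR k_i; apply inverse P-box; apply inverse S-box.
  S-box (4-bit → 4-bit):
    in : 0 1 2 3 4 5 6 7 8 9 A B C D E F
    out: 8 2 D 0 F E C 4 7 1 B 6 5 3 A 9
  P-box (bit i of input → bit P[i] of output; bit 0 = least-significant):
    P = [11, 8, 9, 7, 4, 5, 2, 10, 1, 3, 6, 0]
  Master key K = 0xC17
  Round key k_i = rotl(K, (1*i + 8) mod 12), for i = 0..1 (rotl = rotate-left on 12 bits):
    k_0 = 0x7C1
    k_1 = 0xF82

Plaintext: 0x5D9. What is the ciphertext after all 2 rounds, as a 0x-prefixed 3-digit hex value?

s_0 = plaintext = 0x5D9
s_1 = Round(s_0, k_0) = 0xFB8
s_2 = Round(s_1, k_1) = 0x4A5

0x4A5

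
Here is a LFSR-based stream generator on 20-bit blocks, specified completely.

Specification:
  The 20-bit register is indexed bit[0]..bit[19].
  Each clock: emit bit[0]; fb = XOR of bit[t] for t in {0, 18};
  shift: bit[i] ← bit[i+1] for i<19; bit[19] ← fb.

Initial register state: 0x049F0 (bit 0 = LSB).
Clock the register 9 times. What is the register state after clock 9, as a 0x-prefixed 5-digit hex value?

0x98024

reg_0 = 0x049F0
clock 1: out=0, reg = 0x024F8
clock 2: out=0, reg = 0x0127C
clock 3: out=0, reg = 0x0093E
clock 4: out=0, reg = 0x0049F
clock 5: out=1, reg = 0x8024F
clock 6: out=1, reg = 0xC0127
clock 7: out=1, reg = 0x60093
clock 8: out=1, reg = 0x30049
clock 9: out=1, reg = 0x98024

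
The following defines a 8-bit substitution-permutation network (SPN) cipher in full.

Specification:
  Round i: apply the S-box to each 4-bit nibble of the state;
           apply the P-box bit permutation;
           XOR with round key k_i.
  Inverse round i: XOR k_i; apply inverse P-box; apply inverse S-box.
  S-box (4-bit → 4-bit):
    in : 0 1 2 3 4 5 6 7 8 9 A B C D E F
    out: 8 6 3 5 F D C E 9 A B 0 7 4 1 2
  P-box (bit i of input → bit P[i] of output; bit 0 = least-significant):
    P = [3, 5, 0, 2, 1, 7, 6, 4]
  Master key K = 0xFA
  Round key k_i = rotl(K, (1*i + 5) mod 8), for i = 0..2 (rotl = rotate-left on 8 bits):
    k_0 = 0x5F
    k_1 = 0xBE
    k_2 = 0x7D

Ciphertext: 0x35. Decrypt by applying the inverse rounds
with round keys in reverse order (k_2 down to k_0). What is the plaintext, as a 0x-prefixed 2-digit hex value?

0xFB

s_0 = ciphertext = 0x35
s_1 = InvRound(s_0, k_2) = 0xDE
s_2 = InvRound(s_1, k_1) = 0xDF
s_3 = InvRound(s_2, k_0) = 0xFB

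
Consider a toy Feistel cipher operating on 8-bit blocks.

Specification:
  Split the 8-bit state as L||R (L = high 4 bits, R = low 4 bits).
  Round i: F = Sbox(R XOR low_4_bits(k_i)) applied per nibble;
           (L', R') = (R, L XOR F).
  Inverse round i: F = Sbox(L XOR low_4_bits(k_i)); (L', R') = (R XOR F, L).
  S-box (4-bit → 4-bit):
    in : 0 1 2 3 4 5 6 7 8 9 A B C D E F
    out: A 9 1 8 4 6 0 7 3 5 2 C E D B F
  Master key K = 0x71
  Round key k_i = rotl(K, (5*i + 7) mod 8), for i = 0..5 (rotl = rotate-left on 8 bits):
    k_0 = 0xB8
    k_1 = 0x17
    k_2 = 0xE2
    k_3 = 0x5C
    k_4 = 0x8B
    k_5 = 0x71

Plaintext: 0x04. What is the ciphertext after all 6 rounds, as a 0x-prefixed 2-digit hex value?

0x57

s_0 = plaintext = 0x04
s_1 = Round(s_0, k_0) = 0x4E
s_2 = Round(s_1, k_1) = 0xE1
s_3 = Round(s_2, k_2) = 0x16
s_4 = Round(s_3, k_3) = 0x63
s_5 = Round(s_4, k_4) = 0x35
s_6 = Round(s_5, k_5) = 0x57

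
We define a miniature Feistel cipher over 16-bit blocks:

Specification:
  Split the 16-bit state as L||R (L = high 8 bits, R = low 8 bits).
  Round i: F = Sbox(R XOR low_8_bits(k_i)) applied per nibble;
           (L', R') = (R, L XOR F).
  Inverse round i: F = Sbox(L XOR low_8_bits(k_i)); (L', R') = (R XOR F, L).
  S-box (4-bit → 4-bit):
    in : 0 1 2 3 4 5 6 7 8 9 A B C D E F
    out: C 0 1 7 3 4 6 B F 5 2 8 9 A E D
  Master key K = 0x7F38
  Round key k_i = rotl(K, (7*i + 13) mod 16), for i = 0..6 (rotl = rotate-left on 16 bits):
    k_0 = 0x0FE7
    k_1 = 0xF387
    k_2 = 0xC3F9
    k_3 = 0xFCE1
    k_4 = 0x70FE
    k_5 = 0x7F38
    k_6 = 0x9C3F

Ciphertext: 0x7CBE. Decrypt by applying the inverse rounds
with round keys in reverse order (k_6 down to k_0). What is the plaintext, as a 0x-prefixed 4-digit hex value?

s_0 = ciphertext = 0x7CBE
s_1 = InvRound(s_0, k_6) = 0x897C
s_2 = InvRound(s_1, k_5) = 0xFC89
s_3 = InvRound(s_2, k_4) = 0x48FC
s_4 = InvRound(s_3, k_3) = 0xD948
s_5 = InvRound(s_4, k_2) = 0x54D9
s_6 = InvRound(s_5, k_1) = 0x7E54
s_7 = InvRound(s_6, k_0) = 0x017E

0x017E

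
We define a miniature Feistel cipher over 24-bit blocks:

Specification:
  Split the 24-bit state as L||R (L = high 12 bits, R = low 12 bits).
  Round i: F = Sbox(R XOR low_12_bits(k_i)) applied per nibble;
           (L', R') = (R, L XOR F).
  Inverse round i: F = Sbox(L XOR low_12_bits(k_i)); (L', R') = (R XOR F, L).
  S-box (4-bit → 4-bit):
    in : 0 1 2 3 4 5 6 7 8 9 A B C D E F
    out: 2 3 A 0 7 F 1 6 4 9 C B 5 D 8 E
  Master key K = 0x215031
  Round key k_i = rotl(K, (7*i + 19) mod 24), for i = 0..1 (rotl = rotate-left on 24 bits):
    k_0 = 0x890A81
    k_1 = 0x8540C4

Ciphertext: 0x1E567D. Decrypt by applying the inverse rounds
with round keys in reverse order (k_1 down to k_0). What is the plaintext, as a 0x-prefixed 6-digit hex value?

0xF1B5DE

s_0 = ciphertext = 0x1E567D
s_1 = InvRound(s_0, k_1) = 0x5DE1E5
s_2 = InvRound(s_1, k_0) = 0xF1B5DE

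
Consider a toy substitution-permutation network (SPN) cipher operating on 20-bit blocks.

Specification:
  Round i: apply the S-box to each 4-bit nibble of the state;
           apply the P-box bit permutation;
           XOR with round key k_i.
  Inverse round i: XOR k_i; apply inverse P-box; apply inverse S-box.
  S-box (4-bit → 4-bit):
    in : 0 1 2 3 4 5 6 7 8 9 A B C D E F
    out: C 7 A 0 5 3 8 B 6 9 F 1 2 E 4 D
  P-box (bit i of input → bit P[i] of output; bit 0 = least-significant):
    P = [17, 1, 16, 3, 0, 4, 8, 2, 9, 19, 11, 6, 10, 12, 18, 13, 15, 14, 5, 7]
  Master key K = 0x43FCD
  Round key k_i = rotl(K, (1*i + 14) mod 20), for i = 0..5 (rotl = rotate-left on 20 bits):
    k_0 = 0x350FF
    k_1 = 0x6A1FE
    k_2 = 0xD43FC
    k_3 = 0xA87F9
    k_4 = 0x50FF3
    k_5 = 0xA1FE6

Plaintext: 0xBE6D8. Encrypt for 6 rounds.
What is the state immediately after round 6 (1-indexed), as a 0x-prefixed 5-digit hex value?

s_0 = plaintext = 0xBE6D8
s_1 = Round(s_0, k_0) = 0x6D1A9
s_2 = Round(s_1, k_1) = 0x89A63
s_3 = Round(s_2, k_2) = 0x52D98
s_4 = Round(s_3, k_3) = 0x37FBE
s_5 = Round(s_4, k_4) = 0x431B2
s_6 = Round(s_5, k_5) = 0x295CD

0x295CD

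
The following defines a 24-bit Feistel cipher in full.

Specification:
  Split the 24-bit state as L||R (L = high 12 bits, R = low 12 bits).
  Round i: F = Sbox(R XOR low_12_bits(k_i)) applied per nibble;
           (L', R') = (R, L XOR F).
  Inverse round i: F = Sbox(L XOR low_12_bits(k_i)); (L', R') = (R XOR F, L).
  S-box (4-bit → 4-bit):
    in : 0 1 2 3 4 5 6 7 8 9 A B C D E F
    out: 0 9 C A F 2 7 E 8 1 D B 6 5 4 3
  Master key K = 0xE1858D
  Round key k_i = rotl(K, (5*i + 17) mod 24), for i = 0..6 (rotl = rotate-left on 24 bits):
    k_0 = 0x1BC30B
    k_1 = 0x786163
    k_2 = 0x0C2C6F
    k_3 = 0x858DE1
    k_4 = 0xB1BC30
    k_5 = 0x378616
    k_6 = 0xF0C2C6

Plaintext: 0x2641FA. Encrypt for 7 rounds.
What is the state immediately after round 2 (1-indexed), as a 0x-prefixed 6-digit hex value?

0xE5D25E

s_0 = plaintext = 0x2641FA
s_1 = Round(s_0, k_0) = 0x1FAE5D
s_2 = Round(s_1, k_1) = 0xE5D25E
s_3 = Round(s_2, k_2) = 0x25EAF4
s_4 = Round(s_3, k_3) = 0xAF4CCC
s_5 = Round(s_4, k_4) = 0xCCCAC2
s_6 = Round(s_5, k_5) = 0xAC2A93
s_7 = Round(s_6, k_6) = 0xA932E0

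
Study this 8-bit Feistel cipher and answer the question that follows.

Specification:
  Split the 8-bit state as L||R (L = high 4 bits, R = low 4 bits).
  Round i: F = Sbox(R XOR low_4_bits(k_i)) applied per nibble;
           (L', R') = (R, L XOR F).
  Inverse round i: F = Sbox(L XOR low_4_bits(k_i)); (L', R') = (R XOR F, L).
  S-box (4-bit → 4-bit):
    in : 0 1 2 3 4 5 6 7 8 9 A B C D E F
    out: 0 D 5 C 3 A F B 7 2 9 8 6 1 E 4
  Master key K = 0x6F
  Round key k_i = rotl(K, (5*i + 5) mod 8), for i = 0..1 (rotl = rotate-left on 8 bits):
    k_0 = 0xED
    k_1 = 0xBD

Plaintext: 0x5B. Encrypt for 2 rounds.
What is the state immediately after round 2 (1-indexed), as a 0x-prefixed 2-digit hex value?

0xA0

s_0 = plaintext = 0x5B
s_1 = Round(s_0, k_0) = 0xBA
s_2 = Round(s_1, k_1) = 0xA0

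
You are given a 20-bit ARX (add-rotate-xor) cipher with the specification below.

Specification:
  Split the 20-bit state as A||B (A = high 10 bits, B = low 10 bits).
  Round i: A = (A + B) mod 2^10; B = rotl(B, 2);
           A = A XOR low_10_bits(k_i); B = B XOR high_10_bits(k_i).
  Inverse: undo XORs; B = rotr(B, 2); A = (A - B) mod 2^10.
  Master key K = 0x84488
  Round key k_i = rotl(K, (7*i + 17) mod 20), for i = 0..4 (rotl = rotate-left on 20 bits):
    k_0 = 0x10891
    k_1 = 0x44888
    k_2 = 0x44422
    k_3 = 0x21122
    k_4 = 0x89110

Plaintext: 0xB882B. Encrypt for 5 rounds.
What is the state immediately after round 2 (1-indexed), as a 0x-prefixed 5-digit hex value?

0x00AAA

s_0 = plaintext = 0xB882B
s_1 = Round(s_0, k_0) = 0xE70EE
s_2 = Round(s_1, k_1) = 0x00AAA
s_3 = Round(s_2, k_2) = 0xA3BBB
s_4 = Round(s_3, k_3) = 0xDAE6B
s_5 = Round(s_4, k_4) = 0x31B8A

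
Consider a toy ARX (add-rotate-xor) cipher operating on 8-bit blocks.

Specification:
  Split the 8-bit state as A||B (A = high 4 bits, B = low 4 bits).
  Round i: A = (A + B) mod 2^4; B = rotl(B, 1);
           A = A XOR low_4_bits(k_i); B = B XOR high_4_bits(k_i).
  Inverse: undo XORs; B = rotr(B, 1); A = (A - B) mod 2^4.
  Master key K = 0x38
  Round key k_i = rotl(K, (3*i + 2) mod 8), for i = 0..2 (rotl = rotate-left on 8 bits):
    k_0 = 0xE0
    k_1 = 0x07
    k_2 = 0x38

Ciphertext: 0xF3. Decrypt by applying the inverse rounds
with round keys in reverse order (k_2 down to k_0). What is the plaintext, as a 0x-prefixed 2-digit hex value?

0x97

s_0 = ciphertext = 0xF3
s_1 = InvRound(s_0, k_2) = 0x70
s_2 = InvRound(s_1, k_1) = 0x00
s_3 = InvRound(s_2, k_0) = 0x97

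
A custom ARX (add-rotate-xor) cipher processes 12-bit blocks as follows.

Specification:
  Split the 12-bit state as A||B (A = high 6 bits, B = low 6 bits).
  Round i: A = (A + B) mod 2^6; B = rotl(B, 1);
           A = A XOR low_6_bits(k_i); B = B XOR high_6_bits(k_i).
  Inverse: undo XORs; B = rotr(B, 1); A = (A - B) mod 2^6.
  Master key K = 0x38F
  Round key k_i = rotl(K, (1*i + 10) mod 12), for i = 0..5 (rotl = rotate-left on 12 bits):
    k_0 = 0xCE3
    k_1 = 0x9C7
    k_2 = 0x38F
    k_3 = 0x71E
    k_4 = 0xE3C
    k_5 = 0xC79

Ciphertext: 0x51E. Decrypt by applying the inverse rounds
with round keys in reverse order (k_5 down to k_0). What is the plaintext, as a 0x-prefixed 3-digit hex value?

s_0 = ciphertext = 0x51E
s_1 = InvRound(s_0, k_5) = 0xDB7
s_2 = InvRound(s_1, k_4) = 0x8E7
s_3 = InvRound(s_2, k_3) = 0x03D
s_4 = InvRound(s_3, k_2) = 0x5B9
s_5 = InvRound(s_4, k_1) = 0x08F
s_6 = InvRound(s_5, k_0) = 0x0DE

0x0DE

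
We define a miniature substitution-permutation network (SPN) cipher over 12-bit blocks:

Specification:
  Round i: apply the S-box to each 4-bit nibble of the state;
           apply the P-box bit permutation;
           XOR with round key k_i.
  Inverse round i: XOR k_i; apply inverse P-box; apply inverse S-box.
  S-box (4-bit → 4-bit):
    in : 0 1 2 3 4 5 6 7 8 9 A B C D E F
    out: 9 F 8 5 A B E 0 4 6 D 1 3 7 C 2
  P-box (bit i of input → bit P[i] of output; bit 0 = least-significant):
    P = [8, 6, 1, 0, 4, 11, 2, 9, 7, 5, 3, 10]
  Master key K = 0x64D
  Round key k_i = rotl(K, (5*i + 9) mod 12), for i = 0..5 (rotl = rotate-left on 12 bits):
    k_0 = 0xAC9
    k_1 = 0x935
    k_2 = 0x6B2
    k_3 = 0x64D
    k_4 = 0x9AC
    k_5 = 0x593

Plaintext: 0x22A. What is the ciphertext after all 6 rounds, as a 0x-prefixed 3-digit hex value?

0x50E

s_0 = plaintext = 0x22A
s_1 = Round(s_0, k_0) = 0xDCA
s_2 = Round(s_1, k_1) = 0x08E
s_3 = Round(s_2, k_2) = 0x235
s_4 = Round(s_3, k_3) = 0x318
s_5 = Round(s_4, k_4) = 0x332
s_6 = Round(s_5, k_5) = 0x50E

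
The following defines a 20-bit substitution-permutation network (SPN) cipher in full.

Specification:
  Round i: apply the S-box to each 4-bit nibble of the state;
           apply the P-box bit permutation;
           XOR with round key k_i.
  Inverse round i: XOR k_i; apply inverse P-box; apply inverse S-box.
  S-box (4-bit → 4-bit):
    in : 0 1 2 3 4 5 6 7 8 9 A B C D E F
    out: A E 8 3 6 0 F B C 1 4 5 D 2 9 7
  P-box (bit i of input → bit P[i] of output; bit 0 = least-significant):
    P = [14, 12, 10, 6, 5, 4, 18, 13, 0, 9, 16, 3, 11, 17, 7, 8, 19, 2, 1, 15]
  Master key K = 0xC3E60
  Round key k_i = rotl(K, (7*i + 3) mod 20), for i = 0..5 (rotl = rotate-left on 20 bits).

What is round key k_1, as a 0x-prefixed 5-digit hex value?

K = 0xC3E60
k_0 = rotl(K, (7*0+3) mod 20) = rotl(K, 3) = 0x1F306
k_1 = rotl(K, (7*1+3) mod 20) = rotl(K, 10) = 0x9830F

0x9830F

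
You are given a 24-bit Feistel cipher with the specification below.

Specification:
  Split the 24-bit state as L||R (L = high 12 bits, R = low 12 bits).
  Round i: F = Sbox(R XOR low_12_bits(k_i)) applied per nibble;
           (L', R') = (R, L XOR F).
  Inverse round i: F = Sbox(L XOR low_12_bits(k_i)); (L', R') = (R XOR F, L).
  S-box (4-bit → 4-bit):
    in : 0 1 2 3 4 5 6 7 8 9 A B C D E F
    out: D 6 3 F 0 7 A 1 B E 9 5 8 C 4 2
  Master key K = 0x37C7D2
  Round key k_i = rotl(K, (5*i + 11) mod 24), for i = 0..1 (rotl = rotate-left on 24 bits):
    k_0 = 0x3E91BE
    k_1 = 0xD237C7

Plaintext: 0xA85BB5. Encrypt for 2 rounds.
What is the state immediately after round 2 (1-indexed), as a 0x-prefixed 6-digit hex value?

s_0 = plaintext = 0xA85BB5
s_1 = Round(s_0, k_0) = 0xBB5350
s_2 = Round(s_1, k_1) = 0x350B54

0x350B54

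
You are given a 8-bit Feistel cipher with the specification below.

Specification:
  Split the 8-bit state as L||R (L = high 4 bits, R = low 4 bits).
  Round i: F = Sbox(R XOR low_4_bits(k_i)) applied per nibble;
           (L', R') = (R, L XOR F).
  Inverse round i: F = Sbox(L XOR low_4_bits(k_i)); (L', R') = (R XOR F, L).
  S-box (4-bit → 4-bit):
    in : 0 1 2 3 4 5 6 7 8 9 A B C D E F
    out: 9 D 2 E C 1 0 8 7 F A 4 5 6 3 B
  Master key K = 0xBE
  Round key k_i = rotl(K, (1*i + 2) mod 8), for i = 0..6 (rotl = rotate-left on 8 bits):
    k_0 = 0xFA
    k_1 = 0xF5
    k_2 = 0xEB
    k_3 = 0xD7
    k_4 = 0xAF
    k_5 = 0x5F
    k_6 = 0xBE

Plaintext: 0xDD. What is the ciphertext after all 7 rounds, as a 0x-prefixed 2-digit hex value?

s_0 = plaintext = 0xDD
s_1 = Round(s_0, k_0) = 0xD5
s_2 = Round(s_1, k_1) = 0x54
s_3 = Round(s_2, k_2) = 0x4E
s_4 = Round(s_3, k_3) = 0xEB
s_5 = Round(s_4, k_4) = 0xB2
s_6 = Round(s_5, k_5) = 0x2D
s_7 = Round(s_6, k_6) = 0xDC

0xDC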